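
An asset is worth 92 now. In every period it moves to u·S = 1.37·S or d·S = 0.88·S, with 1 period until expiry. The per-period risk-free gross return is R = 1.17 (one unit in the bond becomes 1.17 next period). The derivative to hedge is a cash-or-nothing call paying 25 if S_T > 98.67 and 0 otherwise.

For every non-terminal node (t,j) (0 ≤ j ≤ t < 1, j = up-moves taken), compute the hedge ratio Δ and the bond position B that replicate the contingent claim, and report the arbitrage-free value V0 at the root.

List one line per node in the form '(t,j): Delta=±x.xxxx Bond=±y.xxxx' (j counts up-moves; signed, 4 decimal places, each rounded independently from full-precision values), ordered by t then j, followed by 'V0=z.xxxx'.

Since d<R<u, set p* = (R−d)/(u−d) = 0.5918; price each node as the discounted p*-expectation of its children.
Terminal payoffs: V(1,0)=0.0000, V(1,1)=25.0000
Node (0,0) S=92.0000: V=(p*·25.0000+(1−p*)·0.0000)/1.17=12.6461; Δ=(25.0000−0.0000)/(126.0400−80.9600)=0.5546; B=V−Δ·S=-38.3743
Self-financing check: at every node Δ·S+B equals the discounted successor values.

(0,0): Delta=0.5546 Bond=-38.3743
V0=12.6461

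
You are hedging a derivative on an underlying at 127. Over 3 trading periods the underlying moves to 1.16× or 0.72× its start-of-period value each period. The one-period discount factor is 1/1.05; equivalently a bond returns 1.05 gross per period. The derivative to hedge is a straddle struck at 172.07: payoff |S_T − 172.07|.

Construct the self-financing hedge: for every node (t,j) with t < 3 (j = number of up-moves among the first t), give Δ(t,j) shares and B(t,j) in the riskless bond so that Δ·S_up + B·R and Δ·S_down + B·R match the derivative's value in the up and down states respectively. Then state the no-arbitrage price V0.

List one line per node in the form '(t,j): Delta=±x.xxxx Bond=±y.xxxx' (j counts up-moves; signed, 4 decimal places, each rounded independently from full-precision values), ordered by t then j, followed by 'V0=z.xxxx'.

Since d<R<u, set p* = (R−d)/(u−d) = 0.7500; price each node as the discounted p*-expectation of its children.
Terminal payoffs: V(3,0)=124.6675, V(3,1)=95.6993, V(3,2)=49.0283, V(3,3)=26.1638
  t=2,j=0: stock 65.8368 → up 76.3707 (V=95.6993), down 47.4025 (V=124.6675). Price 98.0394; hedge Δ=-1.0000, bond B=163.8762.
  t=2,j=1: stock 106.0704 → up 123.0417 (V=49.0283), down 76.3707 (V=95.6993). Price 57.8058; hedge Δ=-1.0000, bond B=163.8762.
  t=2,j=2: stock 170.8912 → up 198.2338 (V=26.1638), down 123.0417 (V=49.0283). Price 30.3618; hedge Δ=-0.3041, bond B=82.3267.
  t=1,j=0: stock 91.4400 → up 106.0704 (V=57.8058), down 65.8368 (V=98.0394). Price 64.6326; hedge Δ=-1.0000, bond B=156.0726.
  t=1,j=1: stock 147.3200 → up 170.8912 (V=30.3618), down 106.0704 (V=57.8058). Price 35.4503; hedge Δ=-0.4234, bond B=97.8229.
  t=0,j=0: stock 127.0000 → up 147.3200 (V=35.4503), down 91.4400 (V=64.6326). Price 40.7104; hedge Δ=-0.5222, bond B=107.0337.
Self-financing check: at every node Δ·S+B equals the discounted successor values.

(0,0): Delta=-0.5222 Bond=107.0337
(1,0): Delta=-1.0000 Bond=156.0726
(1,1): Delta=-0.4234 Bond=97.8229
(2,0): Delta=-1.0000 Bond=163.8762
(2,1): Delta=-1.0000 Bond=163.8762
(2,2): Delta=-0.3041 Bond=82.3267
V0=40.7104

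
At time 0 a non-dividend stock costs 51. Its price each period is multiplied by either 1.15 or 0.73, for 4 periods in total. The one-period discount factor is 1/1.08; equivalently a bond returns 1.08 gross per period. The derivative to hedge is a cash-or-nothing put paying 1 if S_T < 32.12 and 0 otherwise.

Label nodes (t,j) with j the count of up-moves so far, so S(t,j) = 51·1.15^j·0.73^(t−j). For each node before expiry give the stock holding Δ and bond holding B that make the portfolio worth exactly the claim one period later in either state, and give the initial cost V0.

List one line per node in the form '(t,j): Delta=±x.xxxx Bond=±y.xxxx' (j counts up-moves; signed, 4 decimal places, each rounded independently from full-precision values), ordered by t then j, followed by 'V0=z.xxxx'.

The replicating-portfolio and risk-neutral prices coincide; use p* = (1.08−0.73)/(1.15−0.73) = 0.8333 for the latter.
Terminal values V(4,·): V(4,0)=1.0000, V(4,1)=1.0000, V(4,2)=0.0000, V(4,3)=0.0000, V(4,4)=0.0000
(3,0): S=19.8399. Δ = (V_up−V_dn)/(S_up−S_dn) = (1.0000−1.0000)/(22.8158−14.4831) = 0.0000. V = [p*·1.0000 + (1−p*)·1.0000]/1.08 = 0.9259. B = V − Δ·S = 0.9259.
(3,1): S=31.2546. Δ = (V_up−V_dn)/(S_up−S_dn) = (0.0000−1.0000)/(35.9428−22.8158) = -0.0762. V = [p*·0.0000 + (1−p*)·1.0000]/1.08 = 0.1543. B = V − Δ·S = 2.5353.
(3,2): S=49.2367. Δ = (V_up−V_dn)/(S_up−S_dn) = (0.0000−0.0000)/(56.6222−35.9428) = 0.0000. V = [p*·0.0000 + (1−p*)·0.0000]/1.08 = 0.0000. B = V − Δ·S = 0.0000.
(3,3): S=77.5646. Δ = (V_up−V_dn)/(S_up−S_dn) = (0.0000−0.0000)/(89.1993−56.6222) = 0.0000. V = [p*·0.0000 + (1−p*)·0.0000]/1.08 = 0.0000. B = V − Δ·S = 0.0000.
(2,0): S=27.1779. Δ = (V_up−V_dn)/(S_up−S_dn) = (0.1543−0.9259)/(31.2546−19.8399) = -0.0676. V = [p*·0.1543 + (1−p*)·0.9259]/1.08 = 0.2620. B = V − Δ·S = 2.0991.
(2,1): S=42.8145. Δ = (V_up−V_dn)/(S_up−S_dn) = (0.0000−0.1543)/(49.2367−31.2546) = -0.0086. V = [p*·0.0000 + (1−p*)·0.1543]/1.08 = 0.0238. B = V − Δ·S = 0.3912.
(2,2): S=67.4475. Δ = (V_up−V_dn)/(S_up−S_dn) = (0.0000−0.0000)/(77.5646−49.2367) = 0.0000. V = [p*·0.0000 + (1−p*)·0.0000]/1.08 = 0.0000. B = V − Δ·S = 0.0000.
(1,0): S=37.2300. Δ = (V_up−V_dn)/(S_up−S_dn) = (0.0238−0.2620)/(42.8145−27.1779) = -0.0152. V = [p*·0.0238 + (1−p*)·0.2620]/1.08 = 0.0588. B = V − Δ·S = 0.6258.
(1,1): S=58.6500. Δ = (V_up−V_dn)/(S_up−S_dn) = (0.0000−0.0238)/(67.4475−42.8145) = -0.0010. V = [p*·0.0000 + (1−p*)·0.0238]/1.08 = 0.0037. B = V − Δ·S = 0.0604.
(0,0): S=51.0000. Δ = (V_up−V_dn)/(S_up−S_dn) = (0.0037−0.0588)/(58.6500−37.2300) = -0.0026. V = [p*·0.0037 + (1−p*)·0.0588]/1.08 = 0.0119. B = V − Δ·S = 0.1432.
Each (Δ,B) replicates both successor values, so the strategy is self-financing and V0 is arbitrage-free.

(0,0): Delta=-0.0026 Bond=0.1432
(1,0): Delta=-0.0152 Bond=0.6258
(1,1): Delta=-0.0010 Bond=0.0604
(2,0): Delta=-0.0676 Bond=2.0991
(2,1): Delta=-0.0086 Bond=0.3912
(2,2): Delta=0.0000 Bond=0.0000
(3,0): Delta=0.0000 Bond=0.9259
(3,1): Delta=-0.0762 Bond=2.5353
(3,2): Delta=0.0000 Bond=0.0000
(3,3): Delta=0.0000 Bond=0.0000
V0=0.0119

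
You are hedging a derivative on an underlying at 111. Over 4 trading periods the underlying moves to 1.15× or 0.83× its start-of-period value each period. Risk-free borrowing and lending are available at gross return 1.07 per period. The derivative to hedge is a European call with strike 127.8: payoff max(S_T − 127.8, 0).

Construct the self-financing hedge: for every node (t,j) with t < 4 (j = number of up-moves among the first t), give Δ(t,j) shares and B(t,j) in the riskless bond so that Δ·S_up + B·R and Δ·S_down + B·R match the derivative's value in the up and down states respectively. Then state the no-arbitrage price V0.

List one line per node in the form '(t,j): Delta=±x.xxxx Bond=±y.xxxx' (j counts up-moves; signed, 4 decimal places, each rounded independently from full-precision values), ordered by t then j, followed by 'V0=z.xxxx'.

(0,0): Delta=0.6432 Bond=-51.4151
(1,0): Delta=0.2053 Bond=-14.6706
(1,1): Delta=0.7485 Bond=-68.4620
(2,0): Delta=0.0000 Bond=0.0000
(2,1): Delta=0.2547 Bond=-20.9300
(2,2): Delta=0.8673 Bond=-90.6958
(3,0): Delta=0.0000 Bond=0.0000
(3,1): Delta=0.0000 Bond=0.0000
(3,2): Delta=0.3159 Bond=-29.8602
(3,3): Delta=1.0000 Bond=-119.4393
V0=19.9780

Since d<R<u, set p* = (R−d)/(u−d) = 0.7500; price each node as the discounted p*-expectation of its children.
Terminal payoffs: V(4,0)=0.0000, V(4,1)=0.0000, V(4,2)=0.0000, V(4,3)=12.3182, V(4,4)=66.3397
  t=3,j=0: stock 63.4684 → up 72.9886 (V=0.0000), down 52.6787 (V=0.0000). Price 0.0000; hedge Δ=0.0000, bond B=0.0000.
  t=3,j=1: stock 87.9381 → up 101.1288 (V=0.0000), down 72.9886 (V=0.0000). Price 0.0000; hedge Δ=0.0000, bond B=0.0000.
  t=3,j=2: stock 121.8419 → up 140.1182 (V=12.3182), down 101.1288 (V=0.0000). Price 8.6343; hedge Δ=0.3159, bond B=-29.8602.
  t=3,j=3: stock 168.8171 → up 194.1397 (V=66.3397), down 140.1182 (V=12.3182). Price 49.3779; hedge Δ=1.0000, bond B=-119.4393.
  t=2,j=0: stock 76.4679 → up 87.9381 (V=0.0000), down 63.4684 (V=0.0000). Price 0.0000; hedge Δ=0.0000, bond B=0.0000.
  t=2,j=1: stock 105.9495 → up 121.8419 (V=8.6343), down 87.9381 (V=0.0000). Price 6.0521; hedge Δ=0.2547, bond B=-20.9300.
  t=2,j=2: stock 146.7975 → up 168.8171 (V=49.3779), down 121.8419 (V=8.6343). Price 36.6280; hedge Δ=0.8673, bond B=-90.6958.
  t=1,j=0: stock 92.1300 → up 105.9495 (V=6.0521), down 76.4679 (V=0.0000). Price 4.2421; hedge Δ=0.2053, bond B=-14.6706.
  t=1,j=1: stock 127.6500 → up 146.7975 (V=36.6280), down 105.9495 (V=6.0521). Price 27.0879; hedge Δ=0.7485, bond B=-68.4620.
  t=0,j=0: stock 111.0000 → up 127.6500 (V=27.0879), down 92.1300 (V=4.2421). Price 19.9780; hedge Δ=0.6432, bond B=-51.4151.
Self-financing check: at every node Δ·S+B equals the discounted successor values.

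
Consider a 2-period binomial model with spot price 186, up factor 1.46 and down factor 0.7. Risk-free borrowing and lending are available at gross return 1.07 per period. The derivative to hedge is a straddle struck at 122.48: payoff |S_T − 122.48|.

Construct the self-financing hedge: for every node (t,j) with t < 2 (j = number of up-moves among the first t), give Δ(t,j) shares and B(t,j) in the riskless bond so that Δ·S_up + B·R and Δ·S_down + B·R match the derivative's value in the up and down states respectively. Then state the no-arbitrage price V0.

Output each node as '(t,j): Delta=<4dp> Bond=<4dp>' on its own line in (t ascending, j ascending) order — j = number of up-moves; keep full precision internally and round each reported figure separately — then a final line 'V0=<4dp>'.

No-arbitrage ⇒ martingale measure with p* = (R−d)/(u−d) = 0.4868.
Terminal payoffs: V(2,0)=31.3400, V(2,1)=67.6120, V(2,2)=273.9976
  t=1,j=0: stock 130.2000 → up 190.0920 (V=67.6120), down 91.1400 (V=31.3400). Price 45.7932; hedge Δ=0.3666, bond B=-1.9331.
  t=1,j=1: stock 271.5600 → up 396.4776 (V=273.9976), down 190.0920 (V=67.6120). Price 157.0927; hedge Δ=1.0000, bond B=-114.4673.
  t=0,j=0: stock 186.0000 → up 271.5600 (V=157.0927), down 130.2000 (V=45.7932). Price 93.4378; hedge Δ=0.7873, bond B=-53.0089.
The time-0 hedge costs 93.4378, which is the no-arbitrage price.

(0,0): Delta=0.7873 Bond=-53.0089
(1,0): Delta=0.3666 Bond=-1.9331
(1,1): Delta=1.0000 Bond=-114.4673
V0=93.4378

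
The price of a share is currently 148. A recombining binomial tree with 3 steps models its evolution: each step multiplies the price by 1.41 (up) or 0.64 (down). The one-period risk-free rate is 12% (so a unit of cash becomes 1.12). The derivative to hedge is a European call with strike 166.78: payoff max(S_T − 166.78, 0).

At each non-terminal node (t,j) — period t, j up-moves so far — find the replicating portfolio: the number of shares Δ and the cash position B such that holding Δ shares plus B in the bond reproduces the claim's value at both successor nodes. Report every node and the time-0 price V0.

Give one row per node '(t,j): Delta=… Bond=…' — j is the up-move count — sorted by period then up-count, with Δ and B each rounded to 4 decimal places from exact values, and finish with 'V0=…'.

The replicating-portfolio and risk-neutral prices coincide; use p* = (1.12−0.64)/(1.41−0.64) = 0.6234 for the latter.
Terminal payoffs: V(3,0)=0.0000, V(3,1)=0.0000, V(3,2)=21.5328, V(3,3)=248.0967
  t=2,j=0: stock 60.6208 → up 85.4753 (V=0.0000), down 38.7973 (V=0.0000). Price 0.0000; hedge Δ=0.0000, bond B=0.0000.
  t=2,j=1: stock 133.5552 → up 188.3128 (V=21.5328), down 85.4753 (V=0.0000). Price 11.9849; hedge Δ=0.2094, bond B=-15.9798.
  t=2,j=2: stock 294.2388 → up 414.8767 (V=248.0967), down 188.3128 (V=21.5328). Price 145.3281; hedge Δ=1.0000, bond B=-148.9107.
  t=1,j=0: stock 94.7200 → up 133.5552 (V=11.9849), down 60.6208 (V=0.0000). Price 6.6706; hedge Δ=0.1643, bond B=-8.8942.
  t=1,j=1: stock 208.6800 → up 294.2388 (V=145.3281), down 133.5552 (V=11.9849). Price 84.9178; hedge Δ=0.8298, bond B=-88.2552.
  t=0,j=0: stock 148.0000 → up 208.6800 (V=84.9178), down 94.7200 (V=6.6706). Price 49.5072; hedge Δ=0.6866, bond B=-52.1125.
Root portfolio cost Δ·148+B reproduces V0=49.5072.

(0,0): Delta=0.6866 Bond=-52.1125
(1,0): Delta=0.1643 Bond=-8.8942
(1,1): Delta=0.8298 Bond=-88.2552
(2,0): Delta=0.0000 Bond=0.0000
(2,1): Delta=0.2094 Bond=-15.9798
(2,2): Delta=1.0000 Bond=-148.9107
V0=49.5072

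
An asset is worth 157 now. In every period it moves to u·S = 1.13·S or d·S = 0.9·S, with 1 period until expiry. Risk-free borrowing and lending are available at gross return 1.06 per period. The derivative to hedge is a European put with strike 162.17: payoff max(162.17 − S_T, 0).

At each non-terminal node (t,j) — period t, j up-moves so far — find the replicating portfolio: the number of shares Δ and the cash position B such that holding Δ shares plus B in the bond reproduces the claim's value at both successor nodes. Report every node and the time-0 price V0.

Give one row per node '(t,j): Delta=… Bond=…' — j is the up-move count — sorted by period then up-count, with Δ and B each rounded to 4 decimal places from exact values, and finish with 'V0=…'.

(0,0): Delta=-0.5780 Bond=96.7313
V0=5.9922

Risk-neutral probability p* = (R−d)/(u−d) = (1.06−0.9)/(1.13−0.9) = 0.6957.
Terminal payoffs: V(1,0)=20.8700, V(1,1)=0.0000
(0,0): S=157.0000. Δ = (V_up−V_dn)/(S_up−S_dn) = (0.0000−20.8700)/(177.4100−141.3000) = -0.5780. V = [p*·0.0000 + (1−p*)·20.8700]/1.06 = 5.9922. B = V − Δ·S = 96.7313.
Self-financing check: at every node Δ·S+B equals the discounted successor values.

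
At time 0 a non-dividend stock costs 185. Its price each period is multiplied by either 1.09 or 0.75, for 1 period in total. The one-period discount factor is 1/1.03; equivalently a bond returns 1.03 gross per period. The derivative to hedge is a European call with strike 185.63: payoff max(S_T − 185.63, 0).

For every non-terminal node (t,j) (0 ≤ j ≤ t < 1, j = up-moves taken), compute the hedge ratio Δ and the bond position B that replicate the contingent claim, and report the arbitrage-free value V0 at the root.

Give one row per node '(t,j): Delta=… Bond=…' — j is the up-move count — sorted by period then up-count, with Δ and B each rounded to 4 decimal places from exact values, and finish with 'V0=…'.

(0,0): Delta=0.2547 Bond=-34.3090
V0=12.8087

Under the risk-neutral measure, an up-move has probability p* = (R−d)/(u−d) = 0.8235 and values discount at R = 1.03.
Payoff layer (t=1): V(1,0)=0.0000, V(1,1)=16.0200
  t=0,j=0: stock 185.0000 → up 201.6500 (V=16.0200), down 138.7500 (V=0.0000). Price 12.8087; hedge Δ=0.2547, bond B=-34.3090.
Check: Δ(0,0)·S0 + B(0,0) = 12.8087 = V0.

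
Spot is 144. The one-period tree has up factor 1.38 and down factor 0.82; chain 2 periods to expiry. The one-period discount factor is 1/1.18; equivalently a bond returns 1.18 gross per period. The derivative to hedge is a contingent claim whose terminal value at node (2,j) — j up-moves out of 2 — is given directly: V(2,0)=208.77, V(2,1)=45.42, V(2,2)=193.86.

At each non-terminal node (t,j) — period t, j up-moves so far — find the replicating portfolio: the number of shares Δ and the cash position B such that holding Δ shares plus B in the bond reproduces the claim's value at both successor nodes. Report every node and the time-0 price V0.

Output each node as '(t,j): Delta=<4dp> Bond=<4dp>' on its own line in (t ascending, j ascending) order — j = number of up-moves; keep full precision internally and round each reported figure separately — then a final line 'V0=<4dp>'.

(0,0): Delta=0.3897 Bond=35.5172
(1,0): Delta=-2.4703 Bond=379.6280
(1,1): Delta=1.3339 Bond=-145.7107
V0=91.6407

Under the risk-neutral measure, an up-move has probability p* = (R−d)/(u−d) = 0.6429 and values discount at R = 1.18.
Payoff layer (t=2): V(2,0)=208.7700, V(2,1)=45.4200, V(2,2)=193.8600
Node (1,0) S=118.0800: V=(p*·45.4200+(1−p*)·208.7700)/1.18=87.9316; Δ=(45.4200−208.7700)/(162.9504−96.8256)=-2.4703; B=V−Δ·S=379.6280
Node (1,1) S=198.7200: V=(p*·193.8600+(1−p*)·45.4200)/1.18=119.3608; Δ=(193.8600−45.4200)/(274.2336−162.9504)=1.3339; B=V−Δ·S=-145.7107
Node (0,0) S=144.0000: V=(p*·119.3608+(1−p*)·87.9316)/1.18=91.6407; Δ=(119.3608−87.9316)/(198.7200−118.0800)=0.3897; B=V−Δ·S=35.5172
Self-financing check: at every node Δ·S+B equals the discounted successor values.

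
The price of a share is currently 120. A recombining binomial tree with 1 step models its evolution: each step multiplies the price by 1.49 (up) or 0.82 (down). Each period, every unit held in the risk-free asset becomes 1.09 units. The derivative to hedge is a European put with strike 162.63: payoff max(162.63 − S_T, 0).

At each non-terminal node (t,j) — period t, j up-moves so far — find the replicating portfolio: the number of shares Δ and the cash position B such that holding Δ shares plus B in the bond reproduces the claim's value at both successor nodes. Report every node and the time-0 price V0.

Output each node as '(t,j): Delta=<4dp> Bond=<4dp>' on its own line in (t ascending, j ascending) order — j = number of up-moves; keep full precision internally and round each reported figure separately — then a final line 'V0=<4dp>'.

Since d<R<u, set p* = (R−d)/(u−d) = 0.4030; price each node as the discounted p*-expectation of its children.
Terminal values V(1,·): V(1,0)=64.2300, V(1,1)=0.0000
  t=0,j=0: stock 120.0000 → up 178.8000 (V=0.0000), down 98.4000 (V=64.2300). Price 35.1801; hedge Δ=-0.7989, bond B=131.0457.
The time-0 hedge costs 35.1801, which is the no-arbitrage price.

(0,0): Delta=-0.7989 Bond=131.0457
V0=35.1801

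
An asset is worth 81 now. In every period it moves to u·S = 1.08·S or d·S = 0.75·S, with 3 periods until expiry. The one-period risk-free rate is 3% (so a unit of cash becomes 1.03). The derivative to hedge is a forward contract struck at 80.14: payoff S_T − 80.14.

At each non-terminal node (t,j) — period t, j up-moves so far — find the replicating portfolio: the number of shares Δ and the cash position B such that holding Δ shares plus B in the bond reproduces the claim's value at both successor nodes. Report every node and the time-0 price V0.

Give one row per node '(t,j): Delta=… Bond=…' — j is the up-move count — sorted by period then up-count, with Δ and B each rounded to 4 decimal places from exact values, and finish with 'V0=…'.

(0,0): Delta=1.0000 Bond=-73.3395
(1,0): Delta=1.0000 Bond=-75.5396
(1,1): Delta=1.0000 Bond=-75.5396
(2,0): Delta=1.0000 Bond=-77.8058
(2,1): Delta=1.0000 Bond=-77.8058
(2,2): Delta=1.0000 Bond=-77.8058
V0=7.6605

Since d<R<u, set p* = (R−d)/(u−d) = 0.8485; price each node as the discounted p*-expectation of its children.
Payoff layer (t=3): V(3,0)=-45.9681, V(3,1)=-30.9325, V(3,2)=-9.2812, V(3,3)=21.8967
(2,0): S=45.5625. Δ = (V_up−V_dn)/(S_up−S_dn) = (-30.9325−-45.9681)/(49.2075−34.1719) = 1.0000. V = [p*·-30.9325 + (1−p*)·-45.9681]/1.03 = -32.2433. B = V − Δ·S = -77.8058.
(2,1): S=65.6100. Δ = (V_up−V_dn)/(S_up−S_dn) = (-9.2812−-30.9325)/(70.8588−49.2075) = 1.0000. V = [p*·-9.2812 + (1−p*)·-30.9325]/1.03 = -12.1958. B = V − Δ·S = -77.8058.
(2,2): S=94.4784. Δ = (V_up−V_dn)/(S_up−S_dn) = (21.8967−-9.2812)/(102.0367−70.8588) = 1.0000. V = [p*·21.8967 + (1−p*)·-9.2812]/1.03 = 16.6726. B = V − Δ·S = -77.8058.
(1,0): S=60.7500. Δ = (V_up−V_dn)/(S_up−S_dn) = (-12.1958−-32.2433)/(65.6100−45.5625) = 1.0000. V = [p*·-12.1958 + (1−p*)·-32.2433]/1.03 = -14.7896. B = V − Δ·S = -75.5396.
(1,1): S=87.4800. Δ = (V_up−V_dn)/(S_up−S_dn) = (16.6726−-12.1958)/(94.4784−65.6100) = 1.0000. V = [p*·16.6726 + (1−p*)·-12.1958]/1.03 = 11.9404. B = V − Δ·S = -75.5396.
(0,0): S=81.0000. Δ = (V_up−V_dn)/(S_up−S_dn) = (11.9404−-14.7896)/(87.4800−60.7500) = 1.0000. V = [p*·11.9404 + (1−p*)·-14.7896]/1.03 = 7.6605. B = V − Δ·S = -73.3395.
Each (Δ,B) replicates both successor values, so the strategy is self-financing and V0 is arbitrage-free.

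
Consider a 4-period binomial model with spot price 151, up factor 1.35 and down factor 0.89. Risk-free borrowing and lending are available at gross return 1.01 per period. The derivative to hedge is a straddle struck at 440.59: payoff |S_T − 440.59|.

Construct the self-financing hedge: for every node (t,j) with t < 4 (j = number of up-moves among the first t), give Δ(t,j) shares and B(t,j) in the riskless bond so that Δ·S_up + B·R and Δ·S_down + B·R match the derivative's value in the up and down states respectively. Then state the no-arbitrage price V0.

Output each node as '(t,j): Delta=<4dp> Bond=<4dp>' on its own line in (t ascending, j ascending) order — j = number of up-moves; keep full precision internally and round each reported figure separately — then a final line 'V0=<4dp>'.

(0,0): Delta=-0.9698 Bond=419.3742
(1,0): Delta=-1.0000 Bond=427.6323
(1,1): Delta=-0.9133 Bond=412.0522
(2,0): Delta=-1.0000 Bond=431.9086
(2,1): Delta=-1.0000 Bond=431.9086
(2,2): Delta=-0.7513 Bond=371.5875
(3,0): Delta=-1.0000 Bond=436.2277
(3,1): Delta=-1.0000 Bond=436.2277
(3,2): Delta=-1.0000 Bond=436.2277
(3,3): Delta=-0.2866 Bond=202.6844
V0=272.9409

Under the risk-neutral measure, an up-move has probability p* = (R−d)/(u−d) = 0.2609 and values discount at R = 1.01.
Terminal values V(4,·): V(4,0)=345.8492, V(4,1)=296.8821, V(4,2)=222.6061, V(4,3)=109.9402, V(4,4)=60.9574
(3,0): S=106.4503. Δ = (V_up−V_dn)/(S_up−S_dn) = (296.8821−345.8492)/(143.7079−94.7408) = -1.0000. V = [p*·296.8821 + (1−p*)·345.8492]/1.01 = 329.7774. B = V − Δ·S = 436.2277.
(3,1): S=161.4696. Δ = (V_up−V_dn)/(S_up−S_dn) = (222.6061−296.8821)/(217.9839−143.7079) = -1.0000. V = [p*·222.6061 + (1−p*)·296.8821]/1.01 = 274.7581. B = V − Δ·S = 436.2277.
(3,2): S=244.9258. Δ = (V_up−V_dn)/(S_up−S_dn) = (109.9402−222.6061)/(330.6498−217.9839) = -1.0000. V = [p*·109.9402 + (1−p*)·222.6061]/1.01 = 191.3019. B = V − Δ·S = 436.2277.
(3,3): S=371.5166. Δ = (V_up−V_dn)/(S_up−S_dn) = (60.9574−109.9402)/(501.5474−330.6498) = -0.2866. V = [p*·60.9574 + (1−p*)·109.9402]/1.01 = 96.2001. B = V − Δ·S = 202.6844.
(2,0): S=119.6071. Δ = (V_up−V_dn)/(S_up−S_dn) = (274.7581−329.7774)/(161.4696−106.4503) = -1.0000. V = [p*·274.7581 + (1−p*)·329.7774]/1.01 = 312.3015. B = V − Δ·S = 431.9086.
(2,1): S=181.4265. Δ = (V_up−V_dn)/(S_up−S_dn) = (191.3019−274.7581)/(244.9258−161.4696) = -1.0000. V = [p*·191.3019 + (1−p*)·274.7581]/1.01 = 250.4821. B = V − Δ·S = 431.9086.
(2,2): S=275.1975. Δ = (V_up−V_dn)/(S_up−S_dn) = (96.2001−191.3019)/(371.5166−244.9258) = -0.7513. V = [p*·96.2001 + (1−p*)·191.3019]/1.01 = 164.8443. B = V − Δ·S = 371.5875.
(1,0): S=134.3900. Δ = (V_up−V_dn)/(S_up−S_dn) = (250.4821−312.3015)/(181.4265−119.6071) = -1.0000. V = [p*·250.4821 + (1−p*)·312.3015]/1.01 = 293.2423. B = V − Δ·S = 427.6323.
(1,1): S=203.8500. Δ = (V_up−V_dn)/(S_up−S_dn) = (164.8443−250.4821)/(275.1975−181.4265) = -0.9133. V = [p*·164.8443 + (1−p*)·250.4821]/1.01 = 225.8830. B = V − Δ·S = 412.0522.
(0,0): S=151.0000. Δ = (V_up−V_dn)/(S_up−S_dn) = (225.8830−293.2423)/(203.8500−134.3900) = -0.9698. V = [p*·225.8830 + (1−p*)·293.2423]/1.01 = 272.9409. B = V − Δ·S = 419.3742.
Root portfolio cost Δ·151+B reproduces V0=272.9409.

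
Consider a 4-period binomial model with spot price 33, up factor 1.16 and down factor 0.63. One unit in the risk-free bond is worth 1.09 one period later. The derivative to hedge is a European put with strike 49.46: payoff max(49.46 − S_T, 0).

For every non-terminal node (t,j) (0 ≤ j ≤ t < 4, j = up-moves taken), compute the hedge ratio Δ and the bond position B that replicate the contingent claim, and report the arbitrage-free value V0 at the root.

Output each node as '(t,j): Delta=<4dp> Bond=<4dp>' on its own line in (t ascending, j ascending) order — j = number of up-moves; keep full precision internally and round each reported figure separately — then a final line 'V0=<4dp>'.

(0,0): Delta=-0.7029 Bond=29.3728
(1,0): Delta=-1.0000 Bond=38.1922
(1,1): Delta=-0.6784 Bond=31.0766
(2,0): Delta=-1.0000 Bond=41.6295
(2,1): Delta=-1.0000 Bond=41.6295
(2,2): Delta=-0.6518 Bond=32.6932
(3,0): Delta=-1.0000 Bond=45.3761
(3,1): Delta=-1.0000 Bond=45.3761
(3,2): Delta=-1.0000 Bond=45.3761
(3,3): Delta=-0.6230 Bond=34.1534
V0=6.1757

Under the risk-neutral measure, an up-move has probability p* = (R−d)/(u−d) = 0.8679 and values discount at R = 1.09.
Terminal values V(4,·): V(4,0)=44.2615, V(4,1)=39.8882, V(4,2)=31.8357, V(4,3)=17.0090, V(4,4)=0.0000
(3,0): S=8.2516. Δ = (V_up−V_dn)/(S_up−S_dn) = (39.8882−44.2615)/(9.5718−5.1985) = -1.0000. V = [p*·39.8882 + (1−p*)·44.2615]/1.09 = 37.1246. B = V − Δ·S = 45.3761.
(3,1): S=15.1933. Δ = (V_up−V_dn)/(S_up−S_dn) = (31.8357−39.8882)/(17.6243−9.5718) = -1.0000. V = [p*·31.8357 + (1−p*)·39.8882]/1.09 = 30.1828. B = V − Δ·S = 45.3761.
(3,2): S=27.9750. Δ = (V_up−V_dn)/(S_up−S_dn) = (17.0090−31.8357)/(32.4510−17.6243) = -1.0000. V = [p*·17.0090 + (1−p*)·31.8357]/1.09 = 17.4011. B = V − Δ·S = 45.3761.
(3,3): S=51.5096. Δ = (V_up−V_dn)/(S_up−S_dn) = (0.0000−17.0090)/(59.7511−32.4510) = -0.6230. V = [p*·0.0000 + (1−p*)·17.0090]/1.09 = 2.0610. B = V − Δ·S = 34.1534.
(2,0): S=13.0977. Δ = (V_up−V_dn)/(S_up−S_dn) = (30.1828−37.1246)/(15.1933−8.2516) = -1.0000. V = [p*·30.1828 + (1−p*)·37.1246]/1.09 = 28.5318. B = V − Δ·S = 41.6295.
(2,1): S=24.1164. Δ = (V_up−V_dn)/(S_up−S_dn) = (17.4011−30.1828)/(27.9750−15.1933) = -1.0000. V = [p*·17.4011 + (1−p*)·30.1828]/1.09 = 17.5131. B = V − Δ·S = 41.6295.
(2,2): S=44.4048. Δ = (V_up−V_dn)/(S_up−S_dn) = (2.0610−17.4011)/(51.5096−27.9750) = -0.6518. V = [p*·2.0610 + (1−p*)·17.4011]/1.09 = 3.7496. B = V − Δ·S = 32.6932.
(1,0): S=20.7900. Δ = (V_up−V_dn)/(S_up−S_dn) = (17.5131−28.5318)/(24.1164−13.0977) = -1.0000. V = [p*·17.5131 + (1−p*)·28.5318]/1.09 = 17.4022. B = V − Δ·S = 38.1922.
(1,1): S=38.2800. Δ = (V_up−V_dn)/(S_up−S_dn) = (3.7496−17.5131)/(44.4048−24.1164) = -0.6784. V = [p*·3.7496 + (1−p*)·17.5131]/1.09 = 5.1077. B = V − Δ·S = 31.0766.
(0,0): S=33.0000. Δ = (V_up−V_dn)/(S_up−S_dn) = (5.1077−17.4022)/(38.2800−20.7900) = -0.7029. V = [p*·5.1077 + (1−p*)·17.4022]/1.09 = 6.1757. B = V − Δ·S = 29.3728.
Check: Δ(0,0)·S0 + B(0,0) = 6.1757 = V0.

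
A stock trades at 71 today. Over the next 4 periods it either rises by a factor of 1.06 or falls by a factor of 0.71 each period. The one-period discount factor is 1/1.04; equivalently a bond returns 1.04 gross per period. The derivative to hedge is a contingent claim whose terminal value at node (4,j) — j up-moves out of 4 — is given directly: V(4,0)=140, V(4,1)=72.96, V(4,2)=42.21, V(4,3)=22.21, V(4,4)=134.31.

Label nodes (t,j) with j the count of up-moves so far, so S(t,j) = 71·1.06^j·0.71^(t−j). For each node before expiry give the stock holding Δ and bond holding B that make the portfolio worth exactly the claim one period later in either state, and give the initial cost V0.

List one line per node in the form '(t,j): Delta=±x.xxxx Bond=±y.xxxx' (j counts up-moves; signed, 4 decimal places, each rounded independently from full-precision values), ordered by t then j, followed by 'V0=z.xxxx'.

(0,0): Delta=3.2417 Bond=-135.1203
(1,0): Delta=-1.1168 Bond=79.1879
(1,1): Delta=3.4187 Bond=-153.8410
(2,0): Delta=-2.5195 Bond=132.5593
(2,1): Delta=-1.0598 Bond=79.3128
(2,2): Delta=3.6005 Bond=-174.4981
(3,0): Delta=-7.5376 Bond=265.3802
(3,1): Delta=-2.3158 Bond=130.1332
(3,2): Delta=-1.0089 Bond=79.5975
(3,3): Delta=3.7876 Bond=-197.3008
V0=95.0424

Since d<R<u, set p* = (R−d)/(u−d) = 0.9429; price each node as the discounted p*-expectation of its children.
Payoff layer (t=4): V(4,0)=140.0000, V(4,1)=72.9600, V(4,2)=42.2100, V(4,3)=22.2100, V(4,4)=134.3100
(3,0): S=25.4117. Δ = (V_up−V_dn)/(S_up−S_dn) = (72.9600−140.0000)/(26.9364−18.0423) = -7.5376. V = [p*·72.9600 + (1−p*)·140.0000]/1.04 = 73.8374. B = V − Δ·S = 265.3802.
(3,1): S=37.9386. Δ = (V_up−V_dn)/(S_up−S_dn) = (42.2100−72.9600)/(40.2149−26.9364) = -2.3158. V = [p*·42.2100 + (1−p*)·72.9600]/1.04 = 42.2761. B = V − Δ·S = 130.1332.
(3,2): S=56.6407. Δ = (V_up−V_dn)/(S_up−S_dn) = (22.2100−42.2100)/(60.0391−40.2149) = -1.0089. V = [p*·22.2100 + (1−p*)·42.2100]/1.04 = 22.4547. B = V − Δ·S = 79.5975.
(3,3): S=84.5621. Δ = (V_up−V_dn)/(S_up−S_dn) = (134.3100−22.2100)/(89.6359−60.0391) = 3.7876. V = [p*·134.3100 + (1−p*)·22.2100]/1.04 = 122.9849. B = V − Δ·S = -197.3008.
(2,0): S=35.7911. Δ = (V_up−V_dn)/(S_up−S_dn) = (42.2761−73.8374)/(37.9386−25.4117) = -2.5195. V = [p*·42.2761 + (1−p*)·73.8374]/1.04 = 42.3842. B = V − Δ·S = 132.5593.
(2,1): S=53.4346. Δ = (V_up−V_dn)/(S_up−S_dn) = (22.4547−42.2761)/(56.6407−37.9386) = -1.0598. V = [p*·22.4547 + (1−p*)·42.2761]/1.04 = 22.6801. B = V − Δ·S = 79.3128.
(2,2): S=79.7756. Δ = (V_up−V_dn)/(S_up−S_dn) = (122.9849−22.4547)/(84.5621−56.6407) = 3.6005. V = [p*·122.9849 + (1−p*)·22.4547]/1.04 = 112.7311. B = V − Δ·S = -174.4981.
(1,0): S=50.4100. Δ = (V_up−V_dn)/(S_up−S_dn) = (22.6801−42.3842)/(53.4346−35.7911) = -1.1168. V = [p*·22.6801 + (1−p*)·42.3842]/1.04 = 22.8904. B = V − Δ·S = 79.1879.
(1,1): S=75.2600. Δ = (V_up−V_dn)/(S_up−S_dn) = (112.7311−22.6801)/(79.7756−53.4346) = 3.4187. V = [p*·112.7311 + (1−p*)·22.6801]/1.04 = 103.4474. B = V − Δ·S = -153.8410.
(0,0): S=71.0000. Δ = (V_up−V_dn)/(S_up−S_dn) = (103.4474−22.8904)/(75.2600−50.4100) = 3.2417. V = [p*·103.4474 + (1−p*)·22.8904]/1.04 = 95.0424. B = V − Δ·S = -135.1203.
Self-financing check: at every node Δ·S+B equals the discounted successor values.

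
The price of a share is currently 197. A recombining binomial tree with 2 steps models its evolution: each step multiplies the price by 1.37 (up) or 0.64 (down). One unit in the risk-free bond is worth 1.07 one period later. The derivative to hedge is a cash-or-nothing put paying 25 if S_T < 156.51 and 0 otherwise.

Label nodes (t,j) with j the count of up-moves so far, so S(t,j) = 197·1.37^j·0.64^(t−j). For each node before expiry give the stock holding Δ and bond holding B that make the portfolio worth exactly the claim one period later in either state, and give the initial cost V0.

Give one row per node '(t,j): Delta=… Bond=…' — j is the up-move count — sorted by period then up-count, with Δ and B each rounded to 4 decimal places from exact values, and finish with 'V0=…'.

Under the risk-neutral measure, an up-move has probability p* = (R−d)/(u−d) = 0.5890 and values discount at R = 1.07.
Terminal values V(2,·): V(2,0)=25.0000, V(2,1)=0.0000, V(2,2)=0.0000
(1,0): S=126.0800. Δ = (V_up−V_dn)/(S_up−S_dn) = (0.0000−25.0000)/(172.7296−80.6912) = -0.2716. V = [p*·0.0000 + (1−p*)·25.0000]/1.07 = 9.6018. B = V − Δ·S = 43.8484.
(1,1): S=269.8900. Δ = (V_up−V_dn)/(S_up−S_dn) = (0.0000−0.0000)/(369.7493−172.7296) = 0.0000. V = [p*·0.0000 + (1−p*)·0.0000]/1.07 = 0.0000. B = V − Δ·S = 0.0000.
(0,0): S=197.0000. Δ = (V_up−V_dn)/(S_up−S_dn) = (0.0000−9.6018)/(269.8900−126.0800) = -0.0668. V = [p*·0.0000 + (1−p*)·9.6018]/1.07 = 3.6878. B = V − Δ·S = 16.8410.
Self-financing check: at every node Δ·S+B equals the discounted successor values.

(0,0): Delta=-0.0668 Bond=16.8410
(1,0): Delta=-0.2716 Bond=43.8484
(1,1): Delta=0.0000 Bond=0.0000
V0=3.6878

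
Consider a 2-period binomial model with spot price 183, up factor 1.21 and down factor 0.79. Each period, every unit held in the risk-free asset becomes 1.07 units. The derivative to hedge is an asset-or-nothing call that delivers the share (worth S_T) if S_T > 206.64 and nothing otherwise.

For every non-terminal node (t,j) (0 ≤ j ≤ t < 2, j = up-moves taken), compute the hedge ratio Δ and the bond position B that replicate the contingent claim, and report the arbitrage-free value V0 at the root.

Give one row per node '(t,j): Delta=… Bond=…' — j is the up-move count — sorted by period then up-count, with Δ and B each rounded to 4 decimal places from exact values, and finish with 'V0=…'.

The replicating-portfolio and risk-neutral prices coincide; use p* = (1.07−0.79)/(1.21−0.79) = 0.6667 for the latter.
Terminal payoffs: V(2,0)=0.0000, V(2,1)=0.0000, V(2,2)=267.9303
Node (1,0) S=144.5700: V=(p*·0.0000+(1−p*)·0.0000)/1.07=0.0000; Δ=(0.0000−0.0000)/(174.9297−114.2103)=0.0000; B=V−Δ·S=0.0000
Node (1,1) S=221.4300: V=(p*·267.9303+(1−p*)·0.0000)/1.07=166.9348; Δ=(267.9303−0.0000)/(267.9303−174.9297)=2.8810; B=V−Δ·S=-470.9945
Node (0,0) S=183.0000: V=(p*·166.9348+(1−p*)·0.0000)/1.07=104.0092; Δ=(166.9348−0.0000)/(221.4300−144.5700)=2.1719; B=V−Δ·S=-293.4545
The time-0 hedge costs 104.0092, which is the no-arbitrage price.

(0,0): Delta=2.1719 Bond=-293.4545
(1,0): Delta=0.0000 Bond=0.0000
(1,1): Delta=2.8810 Bond=-470.9945
V0=104.0092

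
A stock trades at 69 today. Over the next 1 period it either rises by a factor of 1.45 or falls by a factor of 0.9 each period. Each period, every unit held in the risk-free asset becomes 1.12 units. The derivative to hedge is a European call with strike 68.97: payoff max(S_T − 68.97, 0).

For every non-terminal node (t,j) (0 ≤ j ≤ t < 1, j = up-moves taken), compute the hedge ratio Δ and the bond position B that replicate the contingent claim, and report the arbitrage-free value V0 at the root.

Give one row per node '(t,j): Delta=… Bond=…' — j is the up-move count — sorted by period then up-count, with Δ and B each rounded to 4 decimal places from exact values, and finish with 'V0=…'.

(0,0): Delta=0.8190 Bond=-45.4091
V0=11.1000

Risk-neutral probability p* = (R−d)/(u−d) = (1.12−0.9)/(1.45−0.9) = 0.4000.
Payoff layer (t=1): V(1,0)=0.0000, V(1,1)=31.0800
Node (0,0) S=69.0000: V=(p*·31.0800+(1−p*)·0.0000)/1.12=11.1000; Δ=(31.0800−0.0000)/(100.0500−62.1000)=0.8190; B=V−Δ·S=-45.4091
Check: Δ(0,0)·S0 + B(0,0) = 11.1000 = V0.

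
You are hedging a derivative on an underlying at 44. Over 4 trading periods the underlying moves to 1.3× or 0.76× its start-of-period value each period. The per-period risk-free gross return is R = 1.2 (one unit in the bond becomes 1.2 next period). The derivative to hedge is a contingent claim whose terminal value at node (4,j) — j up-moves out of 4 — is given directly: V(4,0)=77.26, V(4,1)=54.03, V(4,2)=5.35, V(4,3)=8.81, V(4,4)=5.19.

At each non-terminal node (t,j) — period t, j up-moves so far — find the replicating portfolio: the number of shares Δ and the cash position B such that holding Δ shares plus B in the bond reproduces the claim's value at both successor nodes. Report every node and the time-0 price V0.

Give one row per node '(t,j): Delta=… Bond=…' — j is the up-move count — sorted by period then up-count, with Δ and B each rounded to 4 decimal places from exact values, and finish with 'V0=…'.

Risk-neutral probability p* = (R−d)/(u−d) = (1.2−0.76)/(1.3−0.76) = 0.8148.
Payoff layer (t=4): V(4,0)=77.2600, V(4,1)=54.0300, V(4,2)=5.3500, V(4,3)=8.8100, V(4,4)=5.1900
(3,0): S=19.3149. Δ = (V_up−V_dn)/(S_up−S_dn) = (54.0300−77.2600)/(25.1094−14.6794) = -2.2272. V = [p*·54.0300 + (1−p*)·77.2600]/1.2 = 48.6099. B = V − Δ·S = 91.6284.
(3,1): S=33.0387. Δ = (V_up−V_dn)/(S_up−S_dn) = (5.3500−54.0300)/(42.9503−25.1094) = -2.7286. V = [p*·5.3500 + (1−p*)·54.0300]/1.2 = 11.9707. B = V − Δ·S = 102.1188.
(3,2): S=56.5136. Δ = (V_up−V_dn)/(S_up−S_dn) = (8.8100−5.3500)/(73.4677−42.9503) = 0.1134. V = [p*·8.8100 + (1−p*)·5.3500]/1.2 = 6.8077. B = V − Δ·S = 0.4003.
(3,3): S=96.6680. Δ = (V_up−V_dn)/(S_up−S_dn) = (5.1900−8.8100)/(125.6684−73.4677) = -0.0693. V = [p*·5.1900 + (1−p*)·8.8100]/1.2 = 4.8836. B = V − Δ·S = 11.5873.
(2,0): S=25.4144. Δ = (V_up−V_dn)/(S_up−S_dn) = (11.9707−48.6099)/(33.0387−19.3149) = -2.6698. V = [p*·11.9707 + (1−p*)·48.6099]/1.2 = 15.6298. B = V − Δ·S = 83.4801.
(2,1): S=43.4720. Δ = (V_up−V_dn)/(S_up−S_dn) = (6.8077−11.9707)/(56.5136−33.0387) = -0.2199. V = [p*·6.8077 + (1−p*)·11.9707]/1.2 = 6.4699. B = V − Δ·S = 16.0309.
(2,2): S=74.3600. Δ = (V_up−V_dn)/(S_up−S_dn) = (4.8836−6.8077)/(96.6680−56.5136) = -0.0479. V = [p*·4.8836 + (1−p*)·6.8077]/1.2 = 4.3666. B = V − Δ·S = 7.9297.
(1,0): S=33.4400. Δ = (V_up−V_dn)/(S_up−S_dn) = (6.4699−15.6298)/(43.4720−25.4144) = -0.5073. V = [p*·6.4699 + (1−p*)·15.6298]/1.2 = 6.8051. B = V − Δ·S = 23.7679.
(1,1): S=57.2000. Δ = (V_up−V_dn)/(S_up−S_dn) = (4.3666−6.4699)/(74.3600−43.4720) = -0.0681. V = [p*·4.3666 + (1−p*)·6.4699]/1.2 = 3.9634. B = V − Δ·S = 7.8583.
(0,0): S=44.0000. Δ = (V_up−V_dn)/(S_up−S_dn) = (3.9634−6.8051)/(57.2000−33.4400) = -0.1196. V = [p*·3.9634 + (1−p*)·6.8051]/1.2 = 3.7414. B = V − Δ·S = 9.0038.
The time-0 hedge costs 3.7414, which is the no-arbitrage price.

(0,0): Delta=-0.1196 Bond=9.0038
(1,0): Delta=-0.5073 Bond=23.7679
(1,1): Delta=-0.0681 Bond=7.8583
(2,0): Delta=-2.6698 Bond=83.4801
(2,1): Delta=-0.2199 Bond=16.0309
(2,2): Delta=-0.0479 Bond=7.9297
(3,0): Delta=-2.2272 Bond=91.6284
(3,1): Delta=-2.7286 Bond=102.1188
(3,2): Delta=0.1134 Bond=0.4003
(3,3): Delta=-0.0693 Bond=11.5873
V0=3.7414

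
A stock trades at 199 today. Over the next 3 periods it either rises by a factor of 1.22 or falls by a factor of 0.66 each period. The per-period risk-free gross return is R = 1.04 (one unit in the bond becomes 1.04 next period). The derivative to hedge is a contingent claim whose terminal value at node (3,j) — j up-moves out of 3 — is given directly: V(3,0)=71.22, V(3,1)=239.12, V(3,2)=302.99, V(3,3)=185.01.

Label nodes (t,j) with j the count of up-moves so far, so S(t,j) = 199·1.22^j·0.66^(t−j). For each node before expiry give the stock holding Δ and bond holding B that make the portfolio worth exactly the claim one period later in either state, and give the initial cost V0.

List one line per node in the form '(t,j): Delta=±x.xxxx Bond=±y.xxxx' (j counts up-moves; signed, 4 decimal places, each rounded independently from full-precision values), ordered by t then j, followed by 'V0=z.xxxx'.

The replicating-portfolio and risk-neutral prices coincide; use p* = (1.04−0.66)/(1.22−0.66) = 0.6786 for the latter.
Payoff layer (t=3): V(3,0)=71.2200, V(3,1)=239.1200, V(3,2)=302.9900, V(3,3)=185.0100
(2,0): S=86.6844. Δ = (V_up−V_dn)/(S_up−S_dn) = (239.1200−71.2200)/(105.7550−57.2117) = 3.4588. V = [p*·239.1200 + (1−p*)·71.2200]/1.04 = 178.0309. B = V − Δ·S = -121.7905.
(2,1): S=160.2348. Δ = (V_up−V_dn)/(S_up−S_dn) = (302.9900−239.1200)/(195.4865−105.7550) = 0.7118. V = [p*·302.9900 + (1−p*)·239.1200]/1.04 = 271.5965. B = V − Δ·S = 157.5429.
(2,2): S=296.1916. Δ = (V_up−V_dn)/(S_up−S_dn) = (185.0100−302.9900)/(361.3538−195.4865) = -0.7113. V = [p*·185.0100 + (1−p*)·302.9900]/1.04 = 214.3578. B = V − Δ·S = 425.0364.
(1,0): S=131.3400. Δ = (V_up−V_dn)/(S_up−S_dn) = (271.5965−178.0309)/(160.2348−86.6844) = 1.2721. V = [p*·271.5965 + (1−p*)·178.0309]/1.04 = 232.2325. B = V − Δ·S = 65.1511.
(1,1): S=242.7800. Δ = (V_up−V_dn)/(S_up−S_dn) = (214.3578−271.5965)/(296.1916−160.2348) = -0.4210. V = [p*·214.3578 + (1−p*)·271.5965]/1.04 = 223.8038. B = V − Δ·S = 326.0157.
(0,0): S=199.0000. Δ = (V_up−V_dn)/(S_up−S_dn) = (223.8038−232.2325)/(242.7800−131.3400) = -0.0756. V = [p*·223.8038 + (1−p*)·232.2325]/1.04 = 217.8010. B = V − Δ·S = 232.8523.
Each (Δ,B) replicates both successor values, so the strategy is self-financing and V0 is arbitrage-free.

(0,0): Delta=-0.0756 Bond=232.8523
(1,0): Delta=1.2721 Bond=65.1511
(1,1): Delta=-0.4210 Bond=326.0157
(2,0): Delta=3.4588 Bond=-121.7905
(2,1): Delta=0.7118 Bond=157.5429
(2,2): Delta=-0.7113 Bond=425.0364
V0=217.8010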